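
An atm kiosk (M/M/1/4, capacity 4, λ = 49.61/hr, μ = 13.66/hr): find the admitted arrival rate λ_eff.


ρ = 3.6318; P_K = (1−ρ)ρ^4/(1−ρ^5) = 0.725801
λ_eff = λ(1 − P_K) = 49.61·(1 − 0.725801) = 49.61·0.274199 = 13.6030 /hr

Final: 13.6030 /hr


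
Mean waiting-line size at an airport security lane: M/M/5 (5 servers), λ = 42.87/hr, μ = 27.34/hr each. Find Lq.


a = λ/μ = 1.5680; ρ = a/5 = 0.3136
P₀ = 0.208033
Lq = P₀·a^c·ρ / (c!·(1−ρ)²) = 0.208033·9.47927·0.3136/(120·0.47114)
= 0.01094

Final: 0.01094


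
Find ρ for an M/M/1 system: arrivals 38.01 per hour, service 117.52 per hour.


ρ = λ/μ = 38.01/117.52 = 0.3234

Final: 0.3234


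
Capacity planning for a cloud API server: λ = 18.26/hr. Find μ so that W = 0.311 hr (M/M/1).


W = 1/(μ−λ) ⇒ μ − λ = 1/W = 1/0.311 = 3.2154
μ = λ + 1/W = 18.26 + 3.2154 = 21.4754 per hr

Final: 21.4754 /hr


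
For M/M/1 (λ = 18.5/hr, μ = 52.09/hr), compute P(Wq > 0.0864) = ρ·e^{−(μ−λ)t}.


ρ = 18.5/52.09 = 0.3552
P(Wq > t) = ρ·e^{−(μ−λ)t} = 0.3552·e^{−2.9022}
= 0.3552·0.054904 = 0.019499

Final: 0.019499


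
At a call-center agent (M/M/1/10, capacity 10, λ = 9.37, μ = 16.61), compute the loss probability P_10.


ρ = λ/μ = 9.37/16.61 = 0.5641
P_K = (1−ρ)ρ^K/(1−ρ^(K+1)) = (0.4359·0.003264)/(1 − 0.001841)
= 0.001423/0.998159 = 0.001425

Final: 0.001425


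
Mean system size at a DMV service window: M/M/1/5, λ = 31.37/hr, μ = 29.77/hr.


ρ = 31.37/29.77 = 1.0537
L = ρ[1 − (K+1)ρ^K + Kρ^(K+1)] / [(1−ρ)(1−ρ^(K+1))]
Numerator: 1.0537·(1 − 6·1.299207 + 5·1.369034) = 0.052608
Denominator: (-0.05375)·(-0.369034) = 0.019834
L = 0.052608/0.019834 = 2.6524

Final: 2.6524


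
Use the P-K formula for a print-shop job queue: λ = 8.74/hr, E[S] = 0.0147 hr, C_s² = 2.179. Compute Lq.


ρ = λ·E[S] = 8.74·0.0147 = 0.1285
Lq = ρ²(1+C_s²)/(2(1−ρ)) = 0.01651·(1+2.179)/(2·0.8715)
= 0.01651·3.1790/1.7430 = 0.03011

Final: 0.03011


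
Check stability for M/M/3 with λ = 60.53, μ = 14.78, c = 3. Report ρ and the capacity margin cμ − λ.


Total capacity cμ = 3·14.78 = 44.34/hr
ρ = λ/(cμ) = 60.53/44.34 = 1.3651
Stable ⇔ ρ < 1: NO
Spare capacity = cμ − λ = 44.34 − 60.53 = -16.19/hr

Final: ρ = 1.3651; unstable; margin = -16.19/hr


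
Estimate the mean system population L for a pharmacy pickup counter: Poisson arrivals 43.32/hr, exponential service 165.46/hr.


ρ = λ/μ = 43.32/165.46 = 0.2618
L = ρ/(1−ρ) = 0.2618/(1 − 0.2618) = 0.2618/0.7382 = 0.3547

Final: 0.3547


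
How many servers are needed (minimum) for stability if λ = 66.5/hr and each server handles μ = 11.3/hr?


Stability requires cμ > λ ⇔ c > λ/μ.
λ/μ = 66.5/11.3 = 5.8850
Minimum integer c = ⌊5.8850⌋ + 1 = 6
Check: 6·11.3 = 67.80 > 66.5, while 5·11.3 = 56.50 ≤ 66.5

Final: 6 servers


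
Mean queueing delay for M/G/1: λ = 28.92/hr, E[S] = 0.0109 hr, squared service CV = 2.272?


ρ = λ·E[S] = 28.92·0.0109 = 0.3152
E[S²] = E[S]²(1+C_s²) = 0.0109²·(1+2.272) = 0.0003887
Wq = λ·E[S²]/(2(1−ρ)) = 28.92·0.0003887/(2·0.6848) = 0.008209 hr

Final: 0.008209 hr


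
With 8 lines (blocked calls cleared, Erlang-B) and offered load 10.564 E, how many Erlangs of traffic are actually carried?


B(8,10.564) = 0.363957 (Erlang-B)
Carried load = a(1 − B) = 10.564·(1 − 0.363957) = 10.564·0.636043 = 6.7192 E

Final: 6.7192 Erlangs


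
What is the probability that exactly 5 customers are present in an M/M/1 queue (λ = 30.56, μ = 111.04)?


ρ = 30.56/111.04 = 0.2752
P_n = (1−ρ)·ρ^n = (1 − 0.2752)·0.2752^5 = 0.7248·0.001579 = 0.001144

Final: 0.001144


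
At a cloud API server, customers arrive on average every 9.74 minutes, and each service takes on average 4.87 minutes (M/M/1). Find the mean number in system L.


λ = 60/9.74 = 6.1602 /hr
μ = 60/4.87 = 12.3203 /hr
ρ = λ/μ = 6.1602/12.3203 = 0.5000
L = ρ/(1−ρ) = 0.5000/0.5000 = 1.0000

Final: 1.0000


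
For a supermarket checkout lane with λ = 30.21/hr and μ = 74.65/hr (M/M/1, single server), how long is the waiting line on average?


ρ = 30.21/74.65 = 0.4047
Lq = ρ²/(1−ρ) = 0.1638/0.5953 = 0.2751

Final: 0.2751


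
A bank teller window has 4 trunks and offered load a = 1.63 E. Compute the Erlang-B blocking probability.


B(c,a) = (a^c/c!) / Σ_{k=0}^{c} a^k/k!
a^4/4! = 0.294130
Σ terms (k=0..4): 1.00000 + 1.63000 + 1.32845 + 0.72179 + 0.29413 = 4.974371
B = 0.294130/4.974371 = 0.059129

Final: 0.059129


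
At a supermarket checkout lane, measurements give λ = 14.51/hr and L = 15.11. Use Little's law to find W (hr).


W = L/λ = 15.11/14.51 = 1.0414 hr

Final: 1.0414 hr


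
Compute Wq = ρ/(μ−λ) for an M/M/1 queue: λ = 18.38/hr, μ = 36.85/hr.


ρ = 18.38/36.85 = 0.4988
Wq = ρ/(μ−λ) = 0.4988/(36.85 − 18.38) = 0.4988/18.47 = 0.02700 hr

Final: 0.02700 hr


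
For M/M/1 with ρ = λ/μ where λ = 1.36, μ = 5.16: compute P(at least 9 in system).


ρ = 1.36/5.16 = 0.2636
P(N ≥ n) = ρ^n = 0.2636^9 = 0.000006138

Final: 0.000006138


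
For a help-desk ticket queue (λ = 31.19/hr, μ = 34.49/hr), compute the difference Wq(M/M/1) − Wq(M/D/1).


ρ = 31.19/34.49 = 0.9043
Wq(M/M/1) = ρ/(μ−λ) = 0.9043/3.30 = 0.27404 hr
Wq(M/D/1) = ρ/(2(μ−λ)) = 0.13702 hr
Savings = 0.27404 − 0.13702 = 0.13702 hr

Final: 0.13702 hr


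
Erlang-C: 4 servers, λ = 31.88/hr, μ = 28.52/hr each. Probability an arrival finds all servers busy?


a = λ/μ = 1.1178; ρ = a/4 = 0.2795
P₀ = 0.326197 (from M/M/c formula)
C(c,a) = [a^c/(c!(1−ρ))]·P₀ = [1.56126/(24·0.7205)]·0.326197
= 0.09028·0.326197 = 0.029450

Final: 0.029450


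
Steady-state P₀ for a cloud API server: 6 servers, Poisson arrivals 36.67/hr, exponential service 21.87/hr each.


a = λ/μ = 36.67/21.87 = 1.6767; ρ = a/c = 0.2795
Σ_{k=0}^{5} a^k/k! (terms k=0..5) = 1.00000 + 1.67673 + 1.40571 + 0.78566 + 0.32933 + 0.11044 = 5.30787
Tail: a^6/(6!(1−ρ)) = 22.22147/(720·0.7205) = 0.04283
P₀ = 1/(5.30787 + 0.04283) = 1/5.35070 = 0.186891

Final: 0.186891


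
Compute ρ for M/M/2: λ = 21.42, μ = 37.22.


ρ = λ/(cμ) = 21.42/(2·37.22) = 21.42/74.44 = 0.2877

Final: 0.2877


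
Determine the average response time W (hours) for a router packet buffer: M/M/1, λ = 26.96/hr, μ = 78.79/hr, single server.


W = 1/(μ−λ) = 1/(78.79 − 26.96) = 1/51.83 = 0.01929 hr

Final: 0.01929 hr


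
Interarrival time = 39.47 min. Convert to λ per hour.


λ = 1/(interarrival time) in consistent units.
1 hour = 60 min, so λ = 60/39.47 = 1.5201 per hour

Final: 1.5201 /hr


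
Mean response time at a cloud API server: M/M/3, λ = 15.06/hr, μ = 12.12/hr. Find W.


a = 1.2426; ρ = 0.4142; P₀ = 0.280867
Lq = P₀·a^c·ρ/(c!(1−ρ)²) = 0.10839
Wq = Lq/λ = 0.10839/15.06 = 0.007197 hr
W = Wq + 1/μ = 0.007197 + 0.08251 = 0.08971 hr

Final: 0.08971 hr


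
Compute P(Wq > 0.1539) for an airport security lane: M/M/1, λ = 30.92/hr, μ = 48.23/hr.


ρ = 30.92/48.23 = 0.6411
P(Wq > t) = ρ·e^{−(μ−λ)t} = 0.6411·e^{−2.6640}
= 0.6411·0.069668 = 0.044664

Final: 0.044664


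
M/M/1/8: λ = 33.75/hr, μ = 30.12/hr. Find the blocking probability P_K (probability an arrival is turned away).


ρ = λ/μ = 33.75/30.12 = 1.1205
P_K = (1−ρ)ρ^K/(1−ρ^(K+1)) = (-0.1205·2.485138)/(1 − 2.784641)
= -0.299504/-1.784641 = 0.167823

Final: 0.167823


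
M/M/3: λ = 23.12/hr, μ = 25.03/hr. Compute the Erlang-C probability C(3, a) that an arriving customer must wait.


a = λ/μ = 0.9237; ρ = a/3 = 0.3079
P₀ = 0.393689 (from M/M/c formula)
C(c,a) = [a^c/(c!(1−ρ))]·P₀ = [0.78810/(6·0.6921)]·0.393689
= 0.18978·0.393689 = 0.074716

Final: 0.074716


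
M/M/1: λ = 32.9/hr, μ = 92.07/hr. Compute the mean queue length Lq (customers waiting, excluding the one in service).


ρ = 32.9/92.07 = 0.3573
Lq = ρ²/(1−ρ) = 0.1277/0.6427 = 0.1987

Final: 0.1987


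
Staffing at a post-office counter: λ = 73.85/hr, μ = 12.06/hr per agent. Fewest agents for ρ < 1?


Stability requires cμ > λ ⇔ c > λ/μ.
λ/μ = 73.85/12.06 = 6.1235
Minimum integer c = ⌊6.1235⌋ + 1 = 7
Check: 7·12.06 = 84.42 > 73.85, while 6·12.06 = 72.36 ≤ 73.85

Final: 7 servers


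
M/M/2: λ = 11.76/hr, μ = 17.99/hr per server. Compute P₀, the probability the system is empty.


a = λ/μ = 11.76/17.99 = 0.6537; ρ = a/c = 0.3268
Σ_{k=0}^{1} a^k/k! (terms k=0..1) = 1.00000 + 0.65370 = 1.65370
Tail: a^2/(2!(1−ρ)) = 0.42732/(2·0.6732) = 0.31740
P₀ = 1/(1.65370 + 0.31740) = 1/1.97110 = 0.507331

Final: 0.507331


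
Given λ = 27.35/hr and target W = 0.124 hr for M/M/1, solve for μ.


W = 1/(μ−λ) ⇒ μ − λ = 1/W = 1/0.124 = 8.0645
μ = λ + 1/W = 27.35 + 8.0645 = 35.4145 per hr

Final: 35.4145 /hr


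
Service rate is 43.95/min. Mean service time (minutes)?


Mean service time = 1/μ = 1/43.95 minute = 0.02275 minute
In minutes: 0.02275 × 1 = 0.02275 min

Final: 0.02275 min


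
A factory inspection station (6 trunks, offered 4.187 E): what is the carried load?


B(6,4.187) = 0.130828 (Erlang-B)
Carried load = a(1 − B) = 4.187·(1 − 0.130828) = 4.187·0.869172 = 3.6392 E

Final: 3.6392 Erlangs


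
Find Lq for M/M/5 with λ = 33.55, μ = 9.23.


a = λ/μ = 3.6349; ρ = a/5 = 0.7270
P₀ = 0.021793
Lq = P₀·a^c·ρ / (c!·(1−ρ)²) = 0.021793·634.53286·0.7270/(120·0.07454)
= 1.12386

Final: 1.12386


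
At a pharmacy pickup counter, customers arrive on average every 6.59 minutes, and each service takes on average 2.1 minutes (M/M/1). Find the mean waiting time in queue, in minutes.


λ = 60/6.59 = 9.1047 /hr
μ = 60/2.1 = 28.5714 /hr
ρ = λ/μ = 9.1047/28.5714 = 0.3187
Wq = ρ/(μ−λ) = 0.3187/(28.5714−9.1047) = 0.01637 hr
In minutes: 0.01637·60 = 0.9822 min

Final: 0.9822 min


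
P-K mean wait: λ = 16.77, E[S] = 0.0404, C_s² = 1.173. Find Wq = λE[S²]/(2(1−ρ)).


ρ = λ·E[S] = 16.77·0.0404 = 0.6775
E[S²] = E[S]²(1+C_s²) = 0.0404²·(1+1.173) = 0.003547
Wq = λ·E[S²]/(2(1−ρ)) = 16.77·0.003547/(2·0.3225) = 0.09222 hr

Final: 0.09222 hr


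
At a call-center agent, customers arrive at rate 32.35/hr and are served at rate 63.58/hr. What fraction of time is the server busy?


ρ = λ/μ = 32.35/63.58 = 0.5088

Final: 0.5088


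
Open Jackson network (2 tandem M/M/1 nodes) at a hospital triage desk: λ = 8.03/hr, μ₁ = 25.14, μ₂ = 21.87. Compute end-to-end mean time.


Each node sees arrival rate λ = 8.03/hr (tandem ⇒ throughput preserved).
W₁ = 1/(μ₁−λ) = 1/(25.14−8.03) = 0.05845 hr
W₂ = 1/(μ₂−λ) = 1/(21.87−8.03) = 0.07225 hr
W_total = W₁ + W₂ = 0.05845 + 0.07225 = 0.13070 hr

Final: 0.13070 hr


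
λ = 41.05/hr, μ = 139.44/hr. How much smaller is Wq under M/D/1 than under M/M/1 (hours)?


ρ = 41.05/139.44 = 0.2944
Wq(M/M/1) = ρ/(μ−λ) = 0.2944/98.39 = 0.002992 hr
Wq(M/D/1) = ρ/(2(μ−λ)) = 0.001496 hr
Savings = 0.002992 − 0.001496 = 0.001496 hr

Final: 0.001496 hr


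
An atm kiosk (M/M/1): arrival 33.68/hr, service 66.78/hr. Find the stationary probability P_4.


ρ = 33.68/66.78 = 0.5043
P_n = (1−ρ)·ρ^n = (1 − 0.5043)·0.5043^4 = 0.4957·0.064700 = 0.032069

Final: 0.032069


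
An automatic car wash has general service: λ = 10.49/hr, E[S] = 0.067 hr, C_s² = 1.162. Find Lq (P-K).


ρ = λ·E[S] = 10.49·0.067 = 0.7028
Lq = ρ²(1+C_s²)/(2(1−ρ)) = 0.4940·(1+1.162)/(2·0.2972)
= 0.4940·2.1620/0.5943 = 1.79689

Final: 1.79689


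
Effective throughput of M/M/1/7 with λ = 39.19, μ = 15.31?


ρ = 2.5598; P_K = (1−ρ)ρ^7/(1−ρ^8) = 0.609670
λ_eff = λ(1 − P_K) = 39.19·(1 − 0.609670) = 39.19·0.390330 = 15.2970 /hr

Final: 15.2970 /hr


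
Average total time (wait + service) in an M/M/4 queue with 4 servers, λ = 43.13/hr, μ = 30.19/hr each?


a = 1.4286; ρ = 0.3572; P₀ = 0.237810
Lq = P₀·a^c·ρ/(c!(1−ρ)²) = 0.03567
Wq = Lq/λ = 0.03567/43.13 = 0.0008271 hr
W = Wq + 1/μ = 0.0008271 + 0.03312 = 0.03395 hr

Final: 0.03395 hr


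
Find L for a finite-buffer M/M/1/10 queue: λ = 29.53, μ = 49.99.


ρ = 29.53/49.99 = 0.5907
L = ρ[1 − (K+1)ρ^K + Kρ^(K+1)] / [(1−ρ)(1−ρ^(K+1))]
Numerator: 0.5907·(1 − 11·0.005174 + 10·0.003056) = 0.575153
Denominator: (0.4093)·(0.996944) = 0.408031
L = 0.575153/0.408031 = 1.4096

Final: 1.4096


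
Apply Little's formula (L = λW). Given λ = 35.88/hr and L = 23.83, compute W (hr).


W = L/λ = 23.83/35.88 = 0.6642 hr

Final: 0.6642 hr


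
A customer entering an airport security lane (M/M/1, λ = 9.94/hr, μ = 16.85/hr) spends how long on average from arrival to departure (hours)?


W = 1/(μ−λ) = 1/(16.85 − 9.94) = 1/6.91 = 0.1447 hr

Final: 0.1447 hr


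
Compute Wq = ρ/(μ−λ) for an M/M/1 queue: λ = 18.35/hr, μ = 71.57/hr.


ρ = 18.35/71.57 = 0.2564
Wq = ρ/(μ−λ) = 0.2564/(71.57 − 18.35) = 0.2564/53.22 = 0.004818 hr

Final: 0.004818 hr


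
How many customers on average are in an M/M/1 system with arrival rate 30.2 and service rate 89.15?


ρ = λ/μ = 30.2/89.15 = 0.3388
L = ρ/(1−ρ) = 0.3388/(1 − 0.3388) = 0.3388/0.6612 = 0.5123

Final: 0.5123


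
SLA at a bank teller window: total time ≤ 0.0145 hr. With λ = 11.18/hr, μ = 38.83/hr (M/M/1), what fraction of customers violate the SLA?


W ~ Exponential(μ−λ) for M/M/1.
μ − λ = 38.83 − 11.18 = 27.6500
P(W > t) = e^{−(μ−λ)t} = e^{−0.4009} = 0.669700

Final: 0.669700


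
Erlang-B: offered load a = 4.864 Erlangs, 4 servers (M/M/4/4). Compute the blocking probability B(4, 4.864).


B(c,a) = (a^c/c!) / Σ_{k=0}^{c} a^k/k!
a^4/4! = 23.321851
Σ terms (k=0..4): 1.00000 + 4.86400 + 11.82925 + 19.17915 + 23.32185 = 60.194253
B = 23.321851/60.194253 = 0.387443

Final: 0.387443


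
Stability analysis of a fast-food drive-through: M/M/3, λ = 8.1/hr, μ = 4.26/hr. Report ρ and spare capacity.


Total capacity cμ = 3·4.26 = 12.78/hr
ρ = λ/(cμ) = 8.1/12.78 = 0.6338
Stable ⇔ ρ < 1: YES
Spare capacity = cμ − λ = 12.78 − 8.1 = 4.68/hr

Final: ρ = 0.6338; stable; margin = 4.68/hr


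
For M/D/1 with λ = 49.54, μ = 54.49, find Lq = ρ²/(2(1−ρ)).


ρ = 49.54/54.49 = 0.9092
M/D/1: Lq = ρ²/(2(1−ρ)) = 0.8266/(2·0.09084) = 4.54946

Final: 4.54946


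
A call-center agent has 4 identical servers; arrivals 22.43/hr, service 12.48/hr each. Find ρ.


ρ = λ/(cμ) = 22.43/(4·12.48) = 22.43/49.92 = 0.4493

Final: 0.4493


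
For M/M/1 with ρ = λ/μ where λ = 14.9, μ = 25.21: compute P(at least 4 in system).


ρ = 14.9/25.21 = 0.5910
P(N ≥ n) = ρ^n = 0.5910^4 = 0.122026

Final: 0.122026


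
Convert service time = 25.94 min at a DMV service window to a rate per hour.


μ = 1/(service time) in consistent units.
1 hour = 60 min, so μ = 60/25.94 = 2.3130 per hour

Final: 2.3130 /hr


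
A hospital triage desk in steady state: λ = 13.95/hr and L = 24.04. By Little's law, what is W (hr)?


W = L/λ = 24.04/13.95 = 1.7233 hr

Final: 1.7233 hr


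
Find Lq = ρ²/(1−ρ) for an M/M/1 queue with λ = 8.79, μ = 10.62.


ρ = 8.79/10.62 = 0.8277
Lq = ρ²/(1−ρ) = 0.6851/0.1723 = 3.9756

Final: 3.9756


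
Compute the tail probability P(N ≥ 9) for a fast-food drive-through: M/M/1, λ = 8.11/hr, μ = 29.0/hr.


ρ = 8.11/29.0 = 0.2797
P(N ≥ n) = ρ^n = 0.2797^9 = 0.00001046

Final: 0.00001046


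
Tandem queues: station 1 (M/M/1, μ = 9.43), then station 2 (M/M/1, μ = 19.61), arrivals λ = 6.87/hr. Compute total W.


Each node sees arrival rate λ = 6.87/hr (tandem ⇒ throughput preserved).
W₁ = 1/(μ₁−λ) = 1/(9.43−6.87) = 0.39063 hr
W₂ = 1/(μ₂−λ) = 1/(19.61−6.87) = 0.07849 hr
W_total = W₁ + W₂ = 0.39063 + 0.07849 = 0.46912 hr

Final: 0.46912 hr


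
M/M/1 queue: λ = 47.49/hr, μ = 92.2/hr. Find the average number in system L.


ρ = λ/μ = 47.49/92.2 = 0.5151
L = ρ/(1−ρ) = 0.5151/(1 − 0.5151) = 0.5151/0.4849 = 1.0622

Final: 1.0622


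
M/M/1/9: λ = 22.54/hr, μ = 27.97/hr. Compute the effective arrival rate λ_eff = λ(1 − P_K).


ρ = 0.8059; P_K = (1−ρ)ρ^9/(1−ρ^10) = 0.031461
λ_eff = λ(1 − P_K) = 22.54·(1 − 0.031461) = 22.54·0.968539 = 21.8309 /hr

Final: 21.8309 /hr


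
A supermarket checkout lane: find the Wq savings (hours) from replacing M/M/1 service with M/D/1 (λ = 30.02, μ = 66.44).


ρ = 30.02/66.44 = 0.4518
Wq(M/M/1) = ρ/(μ−λ) = 0.4518/36.42 = 0.01241 hr
Wq(M/D/1) = ρ/(2(μ−λ)) = 0.006203 hr
Savings = 0.01241 − 0.006203 = 0.006203 hr

Final: 0.006203 hr


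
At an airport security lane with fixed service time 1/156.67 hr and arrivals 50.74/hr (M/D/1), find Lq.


ρ = 50.74/156.67 = 0.3239
M/D/1: Lq = ρ²/(2(1−ρ)) = 0.1049/(2·0.6761) = 0.07757

Final: 0.07757


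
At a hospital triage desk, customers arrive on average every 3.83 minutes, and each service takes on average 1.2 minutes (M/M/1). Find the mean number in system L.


λ = 60/3.83 = 15.6658 /hr
μ = 60/1.2 = 50.0000 /hr
ρ = λ/μ = 15.6658/50.0000 = 0.3133
L = ρ/(1−ρ) = 0.3133/0.6867 = 0.4563

Final: 0.4563


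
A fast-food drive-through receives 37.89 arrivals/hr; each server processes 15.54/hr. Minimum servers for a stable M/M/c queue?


Stability requires cμ > λ ⇔ c > λ/μ.
λ/μ = 37.89/15.54 = 2.4382
Minimum integer c = ⌊2.4382⌋ + 1 = 3
Check: 3·15.54 = 46.62 > 37.89, while 2·15.54 = 31.08 ≤ 37.89

Final: 3 servers


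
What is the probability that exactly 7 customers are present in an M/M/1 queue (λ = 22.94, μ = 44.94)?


ρ = 22.94/44.94 = 0.5105
P_n = (1−ρ)·ρ^n = (1 − 0.5105)·0.5105^7 = 0.4895·0.009031 = 0.004421

Final: 0.004421


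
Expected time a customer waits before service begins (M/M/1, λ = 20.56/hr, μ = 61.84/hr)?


ρ = 20.56/61.84 = 0.3325
Wq = ρ/(μ−λ) = 0.3325/(61.84 − 20.56) = 0.3325/41.28 = 0.008054 hr

Final: 0.008054 hr


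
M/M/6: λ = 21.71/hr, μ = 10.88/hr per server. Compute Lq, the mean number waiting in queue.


a = λ/μ = 1.9954; ρ = a/6 = 0.3326
P₀ = 0.135760
Lq = P₀·a^c·ρ / (c!·(1−ρ)²) = 0.135760·63.12270·0.3326/(720·0.44547)
= 0.008886

Final: 0.008886


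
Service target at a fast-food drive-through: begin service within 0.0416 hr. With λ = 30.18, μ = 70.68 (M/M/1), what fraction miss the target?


ρ = 30.18/70.68 = 0.4270
P(Wq > t) = ρ·e^{−(μ−λ)t} = 0.4270·e^{−1.6848}
= 0.4270·0.185482 = 0.079200

Final: 0.079200


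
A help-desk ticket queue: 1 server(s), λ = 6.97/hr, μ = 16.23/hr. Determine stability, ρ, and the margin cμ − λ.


Total capacity cμ = 1·16.23 = 16.23/hr
ρ = λ/(cμ) = 6.97/16.23 = 0.4295
Stable ⇔ ρ < 1: YES
Spare capacity = cμ − λ = 16.23 − 6.97 = 9.26/hr

Final: ρ = 0.4295; stable; margin = 9.26/hr


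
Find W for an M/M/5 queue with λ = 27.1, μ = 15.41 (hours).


a = 1.7586; ρ = 0.3517; P₀ = 0.171640
Lq = P₀·a^c·ρ/(c!(1−ρ)²) = 0.02013
Wq = Lq/λ = 0.02013/27.1 = 0.0007430 hr
W = Wq + 1/μ = 0.0007430 + 0.06489 = 0.06564 hr

Final: 0.06564 hr


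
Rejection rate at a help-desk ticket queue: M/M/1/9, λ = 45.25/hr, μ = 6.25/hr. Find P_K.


ρ = λ/μ = 45.25/6.25 = 7.2400
P_K = (1−ρ)ρ^K/(1−ρ^(K+1)) = (-6.2400·54657164.264356)/(1 − 395717869.273934)
= -341060705.009579/-395717868.273934 = 0.861878

Final: 0.861878


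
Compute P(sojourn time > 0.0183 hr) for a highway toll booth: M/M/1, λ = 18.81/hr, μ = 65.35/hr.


W ~ Exponential(μ−λ) for M/M/1.
μ − λ = 65.35 − 18.81 = 46.5400
P(W > t) = e^{−(μ−λ)t} = e^{−0.8517} = 0.426697

Final: 0.426697


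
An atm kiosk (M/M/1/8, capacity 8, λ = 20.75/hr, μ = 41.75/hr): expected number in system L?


ρ = 20.75/41.75 = 0.4970
L = ρ[1 − (K+1)ρ^K + Kρ^(K+1)] / [(1−ρ)(1−ρ^(K+1))]
Numerator: 0.4970·(1 − 9·0.003723 + 8·0.001850) = 0.487710
Denominator: (0.5030)·(0.998150) = 0.502063
L = 0.487710/0.502063 = 0.9714

Final: 0.9714


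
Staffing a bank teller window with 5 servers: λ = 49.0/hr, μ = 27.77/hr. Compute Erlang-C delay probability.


a = λ/μ = 1.7645; ρ = a/5 = 0.3529
P₀ = 0.170620 (from M/M/c formula)
C(c,a) = [a^c/(c!(1−ρ))]·P₀ = [17.10413/(120·0.6471)]·0.170620
= 0.22027·0.170620 = 0.037582

Final: 0.037582


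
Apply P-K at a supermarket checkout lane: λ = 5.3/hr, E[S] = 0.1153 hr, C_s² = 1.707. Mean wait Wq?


ρ = λ·E[S] = 5.3·0.1153 = 0.6111
E[S²] = E[S]²(1+C_s²) = 0.1153²·(1+1.707) = 0.035987
Wq = λ·E[S²]/(2(1−ρ)) = 5.3·0.035987/(2·0.3889) = 0.24521 hr

Final: 0.24521 hr


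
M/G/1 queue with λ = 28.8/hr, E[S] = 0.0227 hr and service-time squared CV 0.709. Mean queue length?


ρ = λ·E[S] = 28.8·0.0227 = 0.6538
Lq = ρ²(1+C_s²)/(2(1−ρ)) = 0.4274·(1+0.709)/(2·0.3462)
= 0.4274·1.7090/0.6925 = 1.05480

Final: 1.05480


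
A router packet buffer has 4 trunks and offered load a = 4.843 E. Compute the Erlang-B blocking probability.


B(c,a) = (a^c/c!) / Σ_{k=0}^{c} a^k/k!
a^4/4! = 22.921690
Σ terms (k=0..4): 1.00000 + 4.84300 + 11.72732 + 18.93181 + 22.92169 = 59.423825
B = 22.921690/59.423825 = 0.385732

Final: 0.385732


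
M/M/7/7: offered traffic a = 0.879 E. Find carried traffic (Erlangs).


B(7,0.879) = 0.00003340 (Erlang-B)
Carried load = a(1 − B) = 0.879·(1 − 0.00003340) = 0.879·0.999967 = 0.8790 E

Final: 0.8790 Erlangs


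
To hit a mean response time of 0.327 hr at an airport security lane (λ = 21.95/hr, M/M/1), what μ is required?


W = 1/(μ−λ) ⇒ μ − λ = 1/W = 1/0.327 = 3.0581
μ = λ + 1/W = 21.95 + 3.0581 = 25.0081 per hr

Final: 25.0081 /hr


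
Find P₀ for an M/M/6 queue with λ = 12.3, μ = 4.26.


a = λ/μ = 12.3/4.26 = 2.8873; ρ = a/c = 0.4812
Σ_{k=0}^{5} a^k/k! (terms k=0..5) = 1.00000 + 2.88732 + 4.16832 + 4.01176 + 2.89581 + 1.67223 = 16.63545
Tail: a^6/(6!(1−ρ)) = 579.39277/(720·0.5188) = 1.55116
P₀ = 1/(16.63545 + 1.55116) = 1/18.18662 = 0.054985

Final: 0.054985


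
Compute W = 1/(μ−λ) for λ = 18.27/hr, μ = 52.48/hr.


W = 1/(μ−λ) = 1/(52.48 − 18.27) = 1/34.21 = 0.02923 hr

Final: 0.02923 hr


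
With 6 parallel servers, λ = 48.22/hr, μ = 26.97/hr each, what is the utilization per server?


ρ = λ/(cμ) = 48.22/(6·26.97) = 48.22/161.82 = 0.2980

Final: 0.2980


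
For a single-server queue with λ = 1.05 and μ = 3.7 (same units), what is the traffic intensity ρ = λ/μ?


ρ = λ/μ = 1.05/3.7 = 0.2838

Final: 0.2838


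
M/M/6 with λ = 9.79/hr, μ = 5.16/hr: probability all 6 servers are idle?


a = λ/μ = 9.79/5.16 = 1.8973; ρ = a/c = 0.3162
Σ_{k=0}^{5} a^k/k! (terms k=0..5) = 1.00000 + 1.89729 + 1.79985 + 1.13828 + 0.53991 + 0.20487 = 6.58019
Tail: a^6/(6!(1−ρ)) = 46.64423/(720·0.6838) = 0.09474
P₀ = 1/(6.58019 + 0.09474) = 1/6.67494 = 0.149814

Final: 0.149814


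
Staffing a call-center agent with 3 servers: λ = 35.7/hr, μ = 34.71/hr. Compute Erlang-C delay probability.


a = λ/μ = 1.0285; ρ = a/3 = 0.3428
P₀ = 0.352934 (from M/M/c formula)
C(c,a) = [a^c/(c!(1−ρ))]·P₀ = [1.08803/(6·0.6572)]·0.352934
= 0.27594·0.352934 = 0.097389

Final: 0.097389


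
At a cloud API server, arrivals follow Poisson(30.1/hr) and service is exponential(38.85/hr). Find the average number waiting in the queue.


ρ = 30.1/38.85 = 0.7748
Lq = ρ²/(1−ρ) = 0.6003/0.2252 = 2.6652

Final: 2.6652


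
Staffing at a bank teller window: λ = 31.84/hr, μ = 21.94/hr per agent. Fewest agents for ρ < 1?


Stability requires cμ > λ ⇔ c > λ/μ.
λ/μ = 31.84/21.94 = 1.4512
Minimum integer c = ⌊1.4512⌋ + 1 = 2
Check: 2·21.94 = 43.88 > 31.84, while 1·21.94 = 21.94 ≤ 31.84

Final: 2 servers


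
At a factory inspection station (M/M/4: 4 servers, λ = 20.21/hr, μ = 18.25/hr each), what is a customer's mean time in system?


a = 1.1074; ρ = 0.2768; P₀ = 0.329647
Lq = P₀·a^c·ρ/(c!(1−ρ)²) = 0.01094
Wq = Lq/λ = 0.01094/20.21 = 0.0005411 hr
W = Wq + 1/μ = 0.0005411 + 0.05479 = 0.05534 hr

Final: 0.05534 hr


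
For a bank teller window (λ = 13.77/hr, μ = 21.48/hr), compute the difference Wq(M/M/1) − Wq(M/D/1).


ρ = 13.77/21.48 = 0.6411
Wq(M/M/1) = ρ/(μ−λ) = 0.6411/7.71 = 0.08315 hr
Wq(M/D/1) = ρ/(2(μ−λ)) = 0.04157 hr
Savings = 0.08315 − 0.04157 = 0.04157 hr

Final: 0.04157 hr


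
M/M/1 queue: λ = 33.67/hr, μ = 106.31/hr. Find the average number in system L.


ρ = λ/μ = 33.67/106.31 = 0.3167
L = ρ/(1−ρ) = 0.3167/(1 − 0.3167) = 0.3167/0.6833 = 0.4635

Final: 0.4635


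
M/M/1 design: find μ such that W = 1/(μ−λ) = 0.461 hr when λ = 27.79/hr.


W = 1/(μ−λ) ⇒ μ − λ = 1/W = 1/0.461 = 2.1692
μ = λ + 1/W = 27.79 + 2.1692 = 29.9592 per hr

Final: 29.9592 /hr


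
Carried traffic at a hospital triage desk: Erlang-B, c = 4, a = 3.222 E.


B(4,3.222) = 0.230542 (Erlang-B)
Carried load = a(1 − B) = 3.222·(1 − 0.230542) = 3.222·0.769458 = 2.4792 E

Final: 2.4792 Erlangs


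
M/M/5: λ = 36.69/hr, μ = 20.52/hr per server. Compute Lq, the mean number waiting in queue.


a = λ/μ = 1.7880; ρ = a/5 = 0.3576
P₀ = 0.166607
Lq = P₀·a^c·ρ / (c!·(1−ρ)²) = 0.166607·18.27476·0.3576/(120·0.41267)
= 0.02199

Final: 0.02199


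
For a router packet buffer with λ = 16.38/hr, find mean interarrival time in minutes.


Mean interarrival time = 1/λ = 1/16.38 hour = 0.06105 hour
In minutes: 0.06105 × 60 = 3.6630 min

Final: 3.6630 min


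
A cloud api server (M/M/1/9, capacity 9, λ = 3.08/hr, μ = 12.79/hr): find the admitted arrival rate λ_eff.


ρ = 0.2408; P_K = (1−ρ)ρ^9/(1−ρ^10) = 0.000002068
λ_eff = λ(1 − P_K) = 3.08·(1 − 0.000002068) = 3.08·0.999998 = 3.0800 /hr

Final: 3.0800 /hr


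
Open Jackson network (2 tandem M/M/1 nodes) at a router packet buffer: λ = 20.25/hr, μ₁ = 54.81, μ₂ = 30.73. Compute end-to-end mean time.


Each node sees arrival rate λ = 20.25/hr (tandem ⇒ throughput preserved).
W₁ = 1/(μ₁−λ) = 1/(54.81−20.25) = 0.02894 hr
W₂ = 1/(μ₂−λ) = 1/(30.73−20.25) = 0.09542 hr
W_total = W₁ + W₂ = 0.02894 + 0.09542 = 0.12436 hr

Final: 0.12436 hr


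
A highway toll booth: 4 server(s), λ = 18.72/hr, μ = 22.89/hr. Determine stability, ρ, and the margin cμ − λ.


Total capacity cμ = 4·22.89 = 91.56/hr
ρ = λ/(cμ) = 18.72/91.56 = 0.2045
Stable ⇔ ρ < 1: YES
Spare capacity = cμ − λ = 91.56 − 18.72 = 72.84/hr

Final: ρ = 0.2045; stable; margin = 72.84/hr


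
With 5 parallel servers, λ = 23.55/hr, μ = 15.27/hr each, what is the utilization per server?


ρ = λ/(cμ) = 23.55/(5·15.27) = 23.55/76.35 = 0.3084

Final: 0.3084


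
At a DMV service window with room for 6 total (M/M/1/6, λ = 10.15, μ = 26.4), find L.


ρ = 10.15/26.4 = 0.3845
L = ρ[1 − (K+1)ρ^K + Kρ^(K+1)] / [(1−ρ)(1−ρ^(K+1))]
Numerator: 0.3845·(1 − 7·0.003230 + 6·0.001242) = 0.378642
Denominator: (0.6155)·(0.998758) = 0.614766
L = 0.378642/0.614766 = 0.6159

Final: 0.6159


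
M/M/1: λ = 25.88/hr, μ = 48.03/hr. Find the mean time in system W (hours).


W = 1/(μ−λ) = 1/(48.03 − 25.88) = 1/22.15 = 0.04515 hr

Final: 0.04515 hr


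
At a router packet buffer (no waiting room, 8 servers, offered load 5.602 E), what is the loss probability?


B(c,a) = (a^c/c!) / Σ_{k=0}^{c} a^k/k!
a^8/8! = 24.056050
Σ terms (k=0..8): 1.00000 + 5.60200 + 15.69120 + 29.30070 + 41.03564 + 45.97633 + 42.92656 + 34.35352 + 24.05605 = 239.942001
B = 24.056050/239.942001 = 0.100258

Final: 0.100258


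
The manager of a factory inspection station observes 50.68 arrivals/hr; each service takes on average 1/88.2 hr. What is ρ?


ρ = λ/μ = 50.68/88.2 = 0.5746

Final: 0.5746


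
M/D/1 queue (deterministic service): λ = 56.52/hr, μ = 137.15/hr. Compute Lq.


ρ = 56.52/137.15 = 0.4121
M/D/1: Lq = ρ²/(2(1−ρ)) = 0.1698/(2·0.5879) = 0.14444

Final: 0.14444


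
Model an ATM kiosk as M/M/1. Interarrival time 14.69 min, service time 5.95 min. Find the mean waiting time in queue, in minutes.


λ = 60/14.69 = 4.0844 /hr
μ = 60/5.95 = 10.0840 /hr
ρ = λ/μ = 4.0844/10.0840 = 0.4050
Wq = ρ/(μ−λ) = 0.4050/(10.0840−4.0844) = 0.06751 hr
In minutes: 0.06751·60 = 4.051 min

Final: 4.051 min


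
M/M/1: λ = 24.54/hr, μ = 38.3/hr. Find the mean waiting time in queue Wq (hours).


ρ = 24.54/38.3 = 0.6407
Wq = ρ/(μ−λ) = 0.6407/(38.3 − 24.54) = 0.6407/13.76 = 0.04656 hr

Final: 0.04656 hr


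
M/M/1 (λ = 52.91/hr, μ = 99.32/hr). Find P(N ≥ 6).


ρ = 52.91/99.32 = 0.5327
P(N ≥ n) = ρ^n = 0.5327^6 = 0.022856

Final: 0.022856


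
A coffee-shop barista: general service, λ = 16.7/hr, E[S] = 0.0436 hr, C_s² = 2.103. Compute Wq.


ρ = λ·E[S] = 16.7·0.0436 = 0.7281
E[S²] = E[S]²(1+C_s²) = 0.0436²·(1+2.103) = 0.005899
Wq = λ·E[S²]/(2(1−ρ)) = 16.7·0.005899/(2·0.2719) = 0.18116 hr

Final: 0.18116 hr


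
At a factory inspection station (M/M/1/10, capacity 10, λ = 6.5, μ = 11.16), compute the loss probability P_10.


ρ = λ/μ = 6.5/11.16 = 0.5824
P_K = (1−ρ)ρ^K/(1−ρ^(K+1)) = (0.4176·0.004493)/(1 − 0.002617)
= 0.001876/0.997383 = 0.001881

Final: 0.001881


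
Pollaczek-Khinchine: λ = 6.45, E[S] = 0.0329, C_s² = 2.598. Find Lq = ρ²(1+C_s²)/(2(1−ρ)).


ρ = λ·E[S] = 6.45·0.0329 = 0.2122
Lq = ρ²(1+C_s²)/(2(1−ρ)) = 0.04503·(1+2.598)/(2·0.7878)
= 0.04503·3.5980/1.5756 = 0.10283

Final: 0.10283


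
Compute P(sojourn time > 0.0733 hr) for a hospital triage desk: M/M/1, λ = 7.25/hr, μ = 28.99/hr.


W ~ Exponential(μ−λ) for M/M/1.
μ − λ = 28.99 − 7.25 = 21.7400
P(W > t) = e^{−(μ−λ)t} = e^{−1.5935} = 0.203205

Final: 0.203205


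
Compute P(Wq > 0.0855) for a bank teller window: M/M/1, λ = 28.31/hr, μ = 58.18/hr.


ρ = 28.31/58.18 = 0.4866
P(Wq > t) = ρ·e^{−(μ−λ)t} = 0.4866·e^{−2.5539}
= 0.4866·0.077779 = 0.037847

Final: 0.037847


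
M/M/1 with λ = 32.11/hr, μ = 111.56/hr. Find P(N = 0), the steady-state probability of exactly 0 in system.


ρ = 32.11/111.56 = 0.2878
P_n = (1−ρ)·ρ^n = (1 − 0.2878)·0.2878^0 = 0.7122·1.000000 = 0.712173

Final: 0.712173


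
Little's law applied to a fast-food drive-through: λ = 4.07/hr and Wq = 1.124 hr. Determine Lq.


Lq = λWq = 4.07·1.124 = 4.5747

Final: 4.5747


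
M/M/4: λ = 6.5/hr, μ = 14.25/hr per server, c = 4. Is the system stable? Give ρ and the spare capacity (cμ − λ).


Total capacity cμ = 4·14.25 = 57.00/hr
ρ = λ/(cμ) = 6.5/57.00 = 0.1140
Stable ⇔ ρ < 1: YES
Spare capacity = cμ − λ = 57.00 − 6.5 = 50.50/hr

Final: ρ = 0.1140; stable; margin = 50.50/hr


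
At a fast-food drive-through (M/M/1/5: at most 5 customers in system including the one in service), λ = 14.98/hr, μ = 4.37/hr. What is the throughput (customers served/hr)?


ρ = 3.4279; P_K = (1−ρ)ρ^5/(1−ρ^6) = 0.708715
λ_eff = λ(1 − P_K) = 14.98·(1 − 0.708715) = 14.98·0.291285 = 4.3635 /hr

Final: 4.3635 /hr


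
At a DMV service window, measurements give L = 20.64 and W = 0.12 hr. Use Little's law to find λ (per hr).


λ = L/W = 20.64/0.12 = 172.0000 /hr

Final: 172.0000 /hr


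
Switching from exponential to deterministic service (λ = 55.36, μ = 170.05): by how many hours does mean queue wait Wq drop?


ρ = 55.36/170.05 = 0.3256
Wq(M/M/1) = ρ/(μ−λ) = 0.3256/114.69 = 0.002839 hr
Wq(M/D/1) = ρ/(2(μ−λ)) = 0.001419 hr
Savings = 0.002839 − 0.001419 = 0.001419 hr

Final: 0.001419 hr


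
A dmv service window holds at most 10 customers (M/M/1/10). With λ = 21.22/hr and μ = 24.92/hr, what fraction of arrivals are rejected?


ρ = λ/μ = 21.22/24.92 = 0.8515
P_K = (1−ρ)ρ^K/(1−ρ^(K+1)) = (0.1485·0.200435)/(1 − 0.170675)
= 0.029760/0.829325 = 0.035884

Final: 0.035884


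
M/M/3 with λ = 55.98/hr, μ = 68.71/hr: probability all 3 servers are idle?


a = λ/μ = 55.98/68.71 = 0.8147; ρ = a/c = 0.2716
Σ_{k=0}^{2} a^k/k! (terms k=0..2) = 1.00000 + 0.81473 + 0.33189 = 2.14662
Tail: a^3/(3!(1−ρ)) = 0.54080/(6·0.7284) = 0.12374
P₀ = 1/(2.14662 + 0.12374) = 1/2.27036 = 0.440459

Final: 0.440459


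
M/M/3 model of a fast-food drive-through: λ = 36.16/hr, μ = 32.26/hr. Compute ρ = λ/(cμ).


ρ = λ/(cμ) = 36.16/(3·32.26) = 36.16/96.78 = 0.3736

Final: 0.3736


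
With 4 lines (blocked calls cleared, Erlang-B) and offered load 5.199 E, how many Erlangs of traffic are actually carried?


B(4,5.199) = 0.413741 (Erlang-B)
Carried load = a(1 − B) = 5.199·(1 − 0.413741) = 5.199·0.586259 = 3.0480 E

Final: 3.0480 Erlangs


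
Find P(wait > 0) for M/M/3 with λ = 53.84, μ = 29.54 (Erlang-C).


a = λ/μ = 1.8226; ρ = a/3 = 0.6075
P₀ = 0.141748 (from M/M/c formula)
C(c,a) = [a^c/(c!(1−ρ))]·P₀ = [6.05458/(6·0.3925)]·0.141748
= 2.57119·0.141748 = 0.364462

Final: 0.364462


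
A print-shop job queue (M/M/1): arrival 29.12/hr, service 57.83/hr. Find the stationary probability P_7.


ρ = 29.12/57.83 = 0.5035
P_n = (1−ρ)·ρ^n = (1 − 0.5035)·0.5035^7 = 0.4965·0.008209 = 0.004075

Final: 0.004075


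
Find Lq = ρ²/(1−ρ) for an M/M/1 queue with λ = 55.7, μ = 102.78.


ρ = 55.7/102.78 = 0.5419
Lq = ρ²/(1−ρ) = 0.2937/0.4581 = 0.6412

Final: 0.6412


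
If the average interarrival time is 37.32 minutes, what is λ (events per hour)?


λ = 1/(interarrival time) in consistent units.
1 hour = 60 min, so λ = 60/37.32 = 1.6077 per hour

Final: 1.6077 /hr


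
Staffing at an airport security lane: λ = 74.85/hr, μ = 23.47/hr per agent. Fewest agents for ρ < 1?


Stability requires cμ > λ ⇔ c > λ/μ.
λ/μ = 74.85/23.47 = 3.1892
Minimum integer c = ⌊3.1892⌋ + 1 = 4
Check: 4·23.47 = 93.88 > 74.85, while 3·23.47 = 70.41 ≤ 74.85

Final: 4 servers


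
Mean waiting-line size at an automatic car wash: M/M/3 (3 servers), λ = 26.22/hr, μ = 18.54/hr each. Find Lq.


a = λ/μ = 1.4142; ρ = a/3 = 0.4714
P₀ = 0.232226
Lq = P₀·a^c·ρ / (c!·(1−ρ)²) = 0.232226·2.82858·0.4714/(6·0.27940)
= 0.18471

Final: 0.18471


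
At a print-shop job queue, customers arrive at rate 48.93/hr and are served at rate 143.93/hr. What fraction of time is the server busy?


ρ = λ/μ = 48.93/143.93 = 0.3400

Final: 0.3400


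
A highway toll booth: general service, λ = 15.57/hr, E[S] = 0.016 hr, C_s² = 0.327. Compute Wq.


ρ = λ·E[S] = 15.57·0.016 = 0.2491
E[S²] = E[S]²(1+C_s²) = 0.016²·(1+0.327) = 0.0003397
Wq = λ·E[S²]/(2(1−ρ)) = 15.57·0.0003397/(2·0.7509) = 0.003522 hr

Final: 0.003522 hr


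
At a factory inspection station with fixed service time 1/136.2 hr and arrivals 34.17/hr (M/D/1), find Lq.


ρ = 34.17/136.2 = 0.2509
M/D/1: Lq = ρ²/(2(1−ρ)) = 0.06294/(2·0.7491) = 0.04201

Final: 0.04201


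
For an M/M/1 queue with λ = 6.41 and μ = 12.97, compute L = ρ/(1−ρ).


ρ = λ/μ = 6.41/12.97 = 0.4942
L = ρ/(1−ρ) = 0.4942/(1 − 0.4942) = 0.4942/0.5058 = 0.9771

Final: 0.9771


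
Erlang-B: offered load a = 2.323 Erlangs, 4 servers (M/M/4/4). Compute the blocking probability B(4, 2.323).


B(c,a) = (a^c/c!) / Σ_{k=0}^{c} a^k/k!
a^4/4! = 1.213349
Σ terms (k=0..4): 1.00000 + 2.32300 + 2.69816 + 2.08928 + 1.21335 = 9.323792
B = 1.213349/9.323792 = 0.130135

Final: 0.130135


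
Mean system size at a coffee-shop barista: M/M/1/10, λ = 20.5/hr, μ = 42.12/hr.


ρ = 20.5/42.12 = 0.4867
L = ρ[1 − (K+1)ρ^K + Kρ^(K+1)] / [(1−ρ)(1−ρ^(K+1))]
Numerator: 0.4867·(1 − 11·0.0007459 + 10·0.0003630) = 0.484478
Denominator: (0.5133)·(0.999637) = 0.513109
L = 0.484478/0.513109 = 0.9442

Final: 0.9442


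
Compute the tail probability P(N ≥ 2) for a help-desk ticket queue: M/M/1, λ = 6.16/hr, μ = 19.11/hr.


ρ = 6.16/19.11 = 0.3223
P(N ≥ n) = ρ^n = 0.3223^2 = 0.103906

Final: 0.103906


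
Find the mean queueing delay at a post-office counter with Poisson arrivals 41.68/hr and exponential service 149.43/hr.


ρ = 41.68/149.43 = 0.2789
Wq = ρ/(μ−λ) = 0.2789/(149.43 − 41.68) = 0.2789/107.75 = 0.002589 hr

Final: 0.002589 hr


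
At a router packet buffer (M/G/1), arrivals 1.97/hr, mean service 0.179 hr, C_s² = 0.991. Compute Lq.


ρ = λ·E[S] = 1.97·0.179 = 0.3526
Lq = ρ²(1+C_s²)/(2(1−ρ)) = 0.1243·(1+0.991)/(2·0.6474)
= 0.1243·1.9910/1.2947 = 0.19122

Final: 0.19122


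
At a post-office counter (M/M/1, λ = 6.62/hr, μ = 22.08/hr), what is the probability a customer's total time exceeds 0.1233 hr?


W ~ Exponential(μ−λ) for M/M/1.
μ − λ = 22.08 − 6.62 = 15.4600
P(W > t) = e^{−(μ−λ)t} = e^{−1.9062} = 0.148641

Final: 0.148641


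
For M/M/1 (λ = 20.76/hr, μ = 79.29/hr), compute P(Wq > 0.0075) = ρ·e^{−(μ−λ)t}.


ρ = 20.76/79.29 = 0.2618
P(Wq > t) = ρ·e^{−(μ−λ)t} = 0.2618·e^{−0.4390}
= 0.2618·0.644697 = 0.168797

Final: 0.168797


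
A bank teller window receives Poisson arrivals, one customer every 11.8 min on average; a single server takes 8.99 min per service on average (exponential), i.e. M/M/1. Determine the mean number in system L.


λ = 60/11.8 = 5.0847 /hr
μ = 60/8.99 = 6.6741 /hr
ρ = λ/μ = 5.0847/6.6741 = 0.7619
L = ρ/(1−ρ) = 0.7619/0.2381 = 3.1993

Final: 3.1993


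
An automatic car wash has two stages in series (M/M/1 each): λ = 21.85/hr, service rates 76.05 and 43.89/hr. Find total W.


Each node sees arrival rate λ = 21.85/hr (tandem ⇒ throughput preserved).
W₁ = 1/(μ₁−λ) = 1/(76.05−21.85) = 0.01845 hr
W₂ = 1/(μ₂−λ) = 1/(43.89−21.85) = 0.04537 hr
W_total = W₁ + W₂ = 0.01845 + 0.04537 = 0.06382 hr

Final: 0.06382 hr


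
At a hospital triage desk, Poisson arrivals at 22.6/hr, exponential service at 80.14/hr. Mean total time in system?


W = 1/(μ−λ) = 1/(80.14 − 22.6) = 1/57.54 = 0.01738 hr

Final: 0.01738 hr


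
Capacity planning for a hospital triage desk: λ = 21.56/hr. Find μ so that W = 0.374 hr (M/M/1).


W = 1/(μ−λ) ⇒ μ − λ = 1/W = 1/0.374 = 2.6738
μ = λ + 1/W = 21.56 + 2.6738 = 24.2338 per hr

Final: 24.2338 /hr


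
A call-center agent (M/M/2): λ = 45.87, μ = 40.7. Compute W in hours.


a = 1.1270; ρ = 0.5635; P₀ = 0.279170
Lq = P₀·a^c·ρ/(c!(1−ρ)²) = 0.52441
Wq = Lq/λ = 0.52441/45.87 = 0.01143 hr
W = Wq + 1/μ = 0.01143 + 0.02457 = 0.03600 hr

Final: 0.03600 hr


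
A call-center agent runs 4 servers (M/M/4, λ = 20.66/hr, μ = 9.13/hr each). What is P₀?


a = λ/μ = 20.66/9.13 = 2.2629; ρ = a/c = 0.5657
Σ_{k=0}^{3} a^k/k! (terms k=0..3) = 1.00000 + 2.26287 + 2.56029 + 1.93120 = 7.75436
Tail: a^4/(4!(1−ρ)) = 26.22033/(24·0.4343) = 2.51567
P₀ = 1/(7.75436 + 2.51567) = 1/10.27003 = 0.097371

Final: 0.097371


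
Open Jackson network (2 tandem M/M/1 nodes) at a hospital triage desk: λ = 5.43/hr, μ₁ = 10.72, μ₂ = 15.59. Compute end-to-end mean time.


Each node sees arrival rate λ = 5.43/hr (tandem ⇒ throughput preserved).
W₁ = 1/(μ₁−λ) = 1/(10.72−5.43) = 0.18904 hr
W₂ = 1/(μ₂−λ) = 1/(15.59−5.43) = 0.09843 hr
W_total = W₁ + W₂ = 0.18904 + 0.09843 = 0.28746 hr

Final: 0.28746 hr


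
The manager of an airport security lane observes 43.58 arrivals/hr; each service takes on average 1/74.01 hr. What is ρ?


ρ = λ/μ = 43.58/74.01 = 0.5888

Final: 0.5888


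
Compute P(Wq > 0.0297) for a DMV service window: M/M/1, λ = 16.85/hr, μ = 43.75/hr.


ρ = 16.85/43.75 = 0.3851
P(Wq > t) = ρ·e^{−(μ−λ)t} = 0.3851·e^{−0.7989}
= 0.3851·0.449810 = 0.173241

Final: 0.173241
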